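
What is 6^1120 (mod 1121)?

6^1 ≡ 6 (mod 1121)
6^2 ≡ 6^2 = 36 ≡ 36 (mod 1121)
6^4 ≡ 36^2 = 1296 ≡ 175 (mod 1121)
6^8 ≡ 175^2 = 30625 ≡ 358 (mod 1121)
6^16 ≡ 358^2 = 128164 ≡ 370 (mod 1121)
6^32 ≡ 370^2 = 136900 ≡ 138 (mod 1121)
6^64 ≡ 138^2 = 19044 ≡ 1108 (mod 1121)
6^128 ≡ 1108^2 = 1227664 ≡ 169 (mod 1121)
6^256 ≡ 169^2 = 28561 ≡ 536 (mod 1121)
6^512 ≡ 536^2 = 287296 ≡ 320 (mod 1121)
6^1024 ≡ 320^2 = 102400 ≡ 389 (mod 1121)
1120 = 1024 + 64 + 32 in binary powers of 2.
So 6^1120 ≡ 389 · 1108 · 138 ≡ 517 (mod 1121).
Since 517 ≠ 1, base 6 is a Fermat witness: 1121 is composite.

517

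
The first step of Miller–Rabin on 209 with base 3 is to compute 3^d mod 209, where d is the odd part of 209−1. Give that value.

209 − 1 = 208 = 2^4 · 13, so d = 13.
3^1 ≡ 3 (mod 209)
3^2 ≡ 3^2 = 9 ≡ 9 (mod 209)
3^4 ≡ 9^2 = 81 ≡ 81 (mod 209)
3^8 ≡ 81^2 = 6561 ≡ 82 (mod 209)
13 = 8 + 4 + 1 in binary powers of 2.
So 3^13 ≡ 82 · 81 · 3 ≡ 71 (mod 209).
Squaring chain: 71 → 25 → 207 → 4; never reaches −1, so base 3 is a Miller–Rabin witness that 209 is composite.

71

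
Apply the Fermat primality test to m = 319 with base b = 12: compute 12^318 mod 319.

12^1 ≡ 12 (mod 319)
12^2 ≡ 12^2 = 144 ≡ 144 (mod 319)
12^4 ≡ 144^2 = 20736 ≡ 1 (mod 319)
12^8 ≡ 1^2 = 1 ≡ 1 (mod 319)
12^16 ≡ 1^2 = 1 ≡ 1 (mod 319)
12^32 ≡ 1^2 = 1 ≡ 1 (mod 319)
12^64 ≡ 1^2 = 1 ≡ 1 (mod 319)
12^128 ≡ 1^2 = 1 ≡ 1 (mod 319)
12^256 ≡ 1^2 = 1 ≡ 1 (mod 319)
318 = 256 + 32 + 16 + 8 + 4 + 2 in binary powers of 2.
So 12^318 ≡ 1 · 1 · 1 · 1 · 1 · 144 ≡ 144 (mod 319).
Since 144 ≠ 1, base 12 is a Fermat witness: 319 is composite.

144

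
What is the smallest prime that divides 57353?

83

57353 is odd.
Digit sum 23, not divisible by 3.
Ends in 3: not divisible by 5.
7: 57353 = 7·8193 + 2
11: 57353 = 11·5213 + 10
13: 57353 = 13·4411 + 10
17: 57353 = 17·3373 + 12
19: 57353 = 19·3018 + 11
23: 57353 = 23·2493 + 14
29: 57353 = 29·1977 + 20
31: 57353 = 31·1850 + 3
37: 57353 = 37·1550 + 3
41: 57353 = 41·1398 + 35
43: 57353 = 43·1333 + 34
47: 57353 = 47·1220 + 13
53: 57353 = 53·1082 + 7
59: 57353 = 59·972 + 5
61: 57353 = 61·940 + 13
67: 57353 = 67·856 + 1
71: 57353 = 71·807 + 56
73: 57353 = 73·785 + 48
79: 57353 = 79·725 + 78
83: 57353 = 83·691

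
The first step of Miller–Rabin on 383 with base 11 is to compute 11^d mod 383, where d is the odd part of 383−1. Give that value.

383 − 1 = 382 = 2^1 · 191, so d = 191.
11^1 ≡ 11 (mod 383)
11^2 ≡ 11^2 = 121 ≡ 121 (mod 383)
11^4 ≡ 121^2 = 14641 ≡ 87 (mod 383)
11^8 ≡ 87^2 = 7569 ≡ 292 (mod 383)
11^16 ≡ 292^2 = 85264 ≡ 238 (mod 383)
11^32 ≡ 238^2 = 56644 ≡ 343 (mod 383)
11^64 ≡ 343^2 = 117649 ≡ 68 (mod 383)
11^128 ≡ 68^2 = 4624 ≡ 28 (mod 383)
191 = 128 + 32 + 16 + 8 + 4 + 2 + 1 in binary powers of 2.
So 11^191 ≡ 28 · 343 · 238 · 292 · 87 · 121 · 11 ≡ 382 (mod 383).
Since 11^d ≡ 382 (mod 383), base 11 does not prove 383 composite.

382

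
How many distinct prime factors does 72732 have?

5

72732 = 2^2 · 18183
18183 = 3 · 6061
6061 = 11 · 551
551 = 19 · 29
72732 = 2^2 · 3 · 11 · 19 · 29, which has 5 distinct prime factors.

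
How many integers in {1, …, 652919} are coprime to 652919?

Factor: 652919 = 17 · 193 · 199.
φ(652919) = (17−1) · (193−1) · (199−1) = 16 · 192 · 198 = 608256.

608256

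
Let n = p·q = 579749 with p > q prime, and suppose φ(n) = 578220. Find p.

839

φ(n) = (p−1)(q−1) = n − (p+q) + 1, so p + q = 579749 − 578220 + 1 = 1530.
p and q are the roots of t² − 1530t + 579749 = 0.
Discriminant: 1530² − 4·579749 = 2340900 − 2318996 = 21904; √21904 = 148.
q = (1530 − 148)/2 = 691, p = (1530 + 148)/2 = 839.
Check: 691 · 839 = 579749.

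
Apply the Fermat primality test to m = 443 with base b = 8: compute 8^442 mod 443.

1

8^1 ≡ 8 (mod 443)
8^2 ≡ 8^2 = 64 ≡ 64 (mod 443)
8^4 ≡ 64^2 = 4096 ≡ 109 (mod 443)
8^8 ≡ 109^2 = 11881 ≡ 363 (mod 443)
8^16 ≡ 363^2 = 131769 ≡ 198 (mod 443)
8^32 ≡ 198^2 = 39204 ≡ 220 (mod 443)
8^64 ≡ 220^2 = 48400 ≡ 113 (mod 443)
8^128 ≡ 113^2 = 12769 ≡ 365 (mod 443)
8^256 ≡ 365^2 = 133225 ≡ 325 (mod 443)
442 = 256 + 128 + 32 + 16 + 8 + 2 in binary powers of 2.
So 8^442 ≡ 325 · 365 · 220 · 198 · 363 · 64 ≡ 1 (mod 443).
Since the result is 1, base 8 gives no evidence that 443 is composite.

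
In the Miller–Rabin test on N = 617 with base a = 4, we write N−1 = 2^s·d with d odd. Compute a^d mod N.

617 − 1 = 616 = 2^3 · 77, so d = 77.
4^1 ≡ 4 (mod 617)
4^2 ≡ 4^2 = 16 ≡ 16 (mod 617)
4^4 ≡ 16^2 = 256 ≡ 256 (mod 617)
4^8 ≡ 256^2 = 65536 ≡ 134 (mod 617)
4^16 ≡ 134^2 = 17956 ≡ 63 (mod 617)
4^32 ≡ 63^2 = 3969 ≡ 267 (mod 617)
4^64 ≡ 267^2 = 71289 ≡ 334 (mod 617)
77 = 64 + 8 + 4 + 1 in binary powers of 2.
So 4^77 ≡ 334 · 134 · 256 · 4 ≡ 1 (mod 617).
Since 4^d ≡ 1 (mod 617), base 4 does not prove 617 composite.

1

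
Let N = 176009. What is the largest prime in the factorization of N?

71

176009 = 37 · 4757
4757 = 67 · 71
71 is prime.
So 176009 = 37 · 67 · 71; the largest prime factor is 71.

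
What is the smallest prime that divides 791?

791 is odd.
Digit sum 17, not divisible by 3.
Ends in 1: not divisible by 5.
7: 791 = 7·113

7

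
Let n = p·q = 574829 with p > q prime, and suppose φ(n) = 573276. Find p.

947

φ(n) = (p−1)(q−1) = n − (p+q) + 1, so p + q = 574829 − 573276 + 1 = 1554.
p and q are the roots of t² − 1554t + 574829 = 0.
Discriminant: 1554² − 4·574829 = 2414916 − 2299316 = 115600; √115600 = 340.
q = (1554 − 340)/2 = 607, p = (1554 + 340)/2 = 947.
Check: 607 · 947 = 574829.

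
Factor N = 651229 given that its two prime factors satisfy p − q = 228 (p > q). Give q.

701

Since p = q + 228, we have 651229 = q(q + 228), so q² + 228q − 651229 = 0.
Discriminant: 228² + 4·651229 = 51984 + 2604916 = 2656900; √2656900 = 1630.
q = (−228 + 1630)/2 = 701, and p = q + 228 = 929.
Check: 701 · 929 = 651229.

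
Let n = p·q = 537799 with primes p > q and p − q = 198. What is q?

641

Since p = q + 198, we have 537799 = q(q + 198), so q² + 198q − 537799 = 0.
Discriminant: 198² + 4·537799 = 39204 + 2151196 = 2190400; √2190400 = 1480.
q = (−198 + 1480)/2 = 641, and p = q + 198 = 839.
Check: 641 · 839 = 537799.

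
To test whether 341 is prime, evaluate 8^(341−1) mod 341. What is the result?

8^1 ≡ 8 (mod 341)
8^2 ≡ 8^2 = 64 ≡ 64 (mod 341)
8^4 ≡ 64^2 = 4096 ≡ 4 (mod 341)
8^8 ≡ 4^2 = 16 ≡ 16 (mod 341)
8^16 ≡ 16^2 = 256 ≡ 256 (mod 341)
8^32 ≡ 256^2 = 65536 ≡ 64 (mod 341)
8^64 ≡ 64^2 = 4096 ≡ 4 (mod 341)
8^128 ≡ 4^2 = 16 ≡ 16 (mod 341)
8^256 ≡ 16^2 = 256 ≡ 256 (mod 341)
340 = 256 + 64 + 16 + 4 in binary powers of 2.
So 8^340 ≡ 256 · 4 · 256 · 4 ≡ 1 (mod 341).
Since the result is 1, base 8 gives no evidence that 341 is composite.

1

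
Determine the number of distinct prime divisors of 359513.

4

359513 = 7^2 · 7337
7337 = 11 · 667
667 = 23 · 29
359513 = 7^2 · 11 · 23 · 29, which has 4 distinct prime factors.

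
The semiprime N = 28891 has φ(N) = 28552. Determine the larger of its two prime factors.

173

φ(n) = (p−1)(q−1) = n − (p+q) + 1, so p + q = 28891 − 28552 + 1 = 340.
p and q are the roots of t² − 340t + 28891 = 0.
Discriminant: 340² − 4·28891 = 115600 − 115564 = 36; √36 = 6.
q = (340 − 6)/2 = 167, p = (340 + 6)/2 = 173.
Check: 167 · 173 = 28891.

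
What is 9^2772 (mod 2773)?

1836

9^1 ≡ 9 (mod 2773)
9^2 ≡ 9^2 = 81 ≡ 81 (mod 2773)
9^4 ≡ 81^2 = 6561 ≡ 1015 (mod 2773)
9^8 ≡ 1015^2 = 1030225 ≡ 1442 (mod 2773)
9^16 ≡ 1442^2 = 2079364 ≡ 2387 (mod 2773)
9^32 ≡ 2387^2 = 5697769 ≡ 2027 (mod 2773)
9^64 ≡ 2027^2 = 4108729 ≡ 1916 (mod 2773)
9^128 ≡ 1916^2 = 3671056 ≡ 2377 (mod 2773)
9^256 ≡ 2377^2 = 5650129 ≡ 1528 (mod 2773)
9^512 ≡ 1528^2 = 2334784 ≡ 2691 (mod 2773)
9^1024 ≡ 2691^2 = 7241481 ≡ 1178 (mod 2773)
9^2048 ≡ 1178^2 = 1387684 ≡ 1184 (mod 2773)
2772 = 2048 + 512 + 128 + 64 + 16 + 4 in binary powers of 2.
So 9^2772 ≡ 1184 · 2691 · 2377 · 1916 · 2387 · 1015 ≡ 1836 (mod 2773).
Since 1836 ≠ 1, base 9 is a Fermat witness: 2773 is composite.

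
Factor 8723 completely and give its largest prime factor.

61

8723 = 11 · 793
793 = 13 · 61
61 is prime.
So 8723 = 11 · 13 · 61; the largest prime factor is 61.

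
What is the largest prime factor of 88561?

97

88561 = 11 · 8051
8051 = 83 · 97
97 is prime.
So 88561 = 11 · 83 · 97; the largest prime factor is 97.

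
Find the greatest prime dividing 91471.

91471 = 23 · 3977
3977 = 41 · 97
97 is prime.
So 91471 = 23 · 41 · 97; the largest prime factor is 97.

97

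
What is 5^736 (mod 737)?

5^1 ≡ 5 (mod 737)
5^2 ≡ 5^2 = 25 ≡ 25 (mod 737)
5^4 ≡ 25^2 = 625 ≡ 625 (mod 737)
5^8 ≡ 625^2 = 390625 ≡ 15 (mod 737)
5^16 ≡ 15^2 = 225 ≡ 225 (mod 737)
5^32 ≡ 225^2 = 50625 ≡ 509 (mod 737)
5^64 ≡ 509^2 = 259081 ≡ 394 (mod 737)
5^128 ≡ 394^2 = 155236 ≡ 466 (mod 737)
5^256 ≡ 466^2 = 217156 ≡ 478 (mod 737)
5^512 ≡ 478^2 = 228484 ≡ 14 (mod 737)
736 = 512 + 128 + 64 + 32 in binary powers of 2.
So 5^736 ≡ 14 · 466 · 394 · 509 ≡ 643 (mod 737).
Since 643 ≠ 1, base 5 is a Fermat witness: 737 is composite.

643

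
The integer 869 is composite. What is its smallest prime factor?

869 is odd.
Digit sum 23, not divisible by 3.
Ends in 9: not divisible by 5.
7: 869 = 7·124 + 1
11: 869 = 11·79

11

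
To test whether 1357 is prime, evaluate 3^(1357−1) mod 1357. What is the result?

3^1 ≡ 3 (mod 1357)
3^2 ≡ 3^2 = 9 ≡ 9 (mod 1357)
3^4 ≡ 9^2 = 81 ≡ 81 (mod 1357)
3^8 ≡ 81^2 = 6561 ≡ 1133 (mod 1357)
3^16 ≡ 1133^2 = 1283689 ≡ 1324 (mod 1357)
3^32 ≡ 1324^2 = 1752976 ≡ 1089 (mod 1357)
3^64 ≡ 1089^2 = 1185921 ≡ 1260 (mod 1357)
3^128 ≡ 1260^2 = 1587600 ≡ 1267 (mod 1357)
3^256 ≡ 1267^2 = 1605289 ≡ 1315 (mod 1357)
3^512 ≡ 1315^2 = 1729225 ≡ 407 (mod 1357)
3^1024 ≡ 407^2 = 165649 ≡ 95 (mod 1357)
1356 = 1024 + 256 + 64 + 8 + 4 in binary powers of 2.
So 3^1356 ≡ 95 · 1315 · 1260 · 1133 · 81 ≡ 487 (mod 1357).
Since 487 ≠ 1, base 3 is a Fermat witness: 1357 is composite.

487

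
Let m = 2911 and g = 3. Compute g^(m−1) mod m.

811

3^1 ≡ 3 (mod 2911)
3^2 ≡ 3^2 = 9 ≡ 9 (mod 2911)
3^4 ≡ 9^2 = 81 ≡ 81 (mod 2911)
3^8 ≡ 81^2 = 6561 ≡ 739 (mod 2911)
3^16 ≡ 739^2 = 546121 ≡ 1764 (mod 2911)
3^32 ≡ 1764^2 = 3111696 ≡ 2748 (mod 2911)
3^64 ≡ 2748^2 = 7551504 ≡ 370 (mod 2911)
3^128 ≡ 370^2 = 136900 ≡ 83 (mod 2911)
3^256 ≡ 83^2 = 6889 ≡ 1067 (mod 2911)
3^512 ≡ 1067^2 = 1138489 ≡ 288 (mod 2911)
3^1024 ≡ 288^2 = 82944 ≡ 1436 (mod 2911)
3^2048 ≡ 1436^2 = 2062096 ≡ 1108 (mod 2911)
2910 = 2048 + 512 + 256 + 64 + 16 + 8 + 4 + 2 in binary powers of 2.
So 3^2910 ≡ 1108 · 288 · 1067 · 370 · 1764 · 739 · 81 · 9 ≡ 811 (mod 2911).
Since 811 ≠ 1, base 3 is a Fermat witness: 2911 is composite.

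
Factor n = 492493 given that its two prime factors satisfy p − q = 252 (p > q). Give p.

839

Since p = q + 252, we have 492493 = q(q + 252), so q² + 252q − 492493 = 0.
Discriminant: 252² + 4·492493 = 63504 + 1969972 = 2033476; √2033476 = 1426.
q = (−252 + 1426)/2 = 587, and p = q + 252 = 839.
Check: 587 · 839 = 492493.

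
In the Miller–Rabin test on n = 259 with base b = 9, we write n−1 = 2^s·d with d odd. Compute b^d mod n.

259 − 1 = 258 = 2^1 · 129, so d = 129.
9^1 ≡ 9 (mod 259)
9^2 ≡ 9^2 = 81 ≡ 81 (mod 259)
9^4 ≡ 81^2 = 6561 ≡ 86 (mod 259)
9^8 ≡ 86^2 = 7396 ≡ 144 (mod 259)
9^16 ≡ 144^2 = 20736 ≡ 16 (mod 259)
9^32 ≡ 16^2 = 256 ≡ 256 (mod 259)
9^64 ≡ 256^2 = 65536 ≡ 9 (mod 259)
9^128 ≡ 9^2 = 81 ≡ 81 (mod 259)
129 = 128 + 1 in binary powers of 2.
So 9^129 ≡ 81 · 9 ≡ 211 (mod 259).
Squaring chain: 211; never reaches −1, so base 9 is a Miller–Rabin witness that 259 is composite.

211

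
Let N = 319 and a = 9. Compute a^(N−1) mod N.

9^1 ≡ 9 (mod 319)
9^2 ≡ 9^2 = 81 ≡ 81 (mod 319)
9^4 ≡ 81^2 = 6561 ≡ 181 (mod 319)
9^8 ≡ 181^2 = 32761 ≡ 223 (mod 319)
9^16 ≡ 223^2 = 49729 ≡ 284 (mod 319)
9^32 ≡ 284^2 = 80656 ≡ 268 (mod 319)
9^64 ≡ 268^2 = 71824 ≡ 49 (mod 319)
9^128 ≡ 49^2 = 2401 ≡ 168 (mod 319)
9^256 ≡ 168^2 = 28224 ≡ 152 (mod 319)
318 = 256 + 32 + 16 + 8 + 4 + 2 in binary powers of 2.
So 9^318 ≡ 152 · 268 · 284 · 223 · 181 · 81 ≡ 25 (mod 319).
Since 25 ≠ 1, base 9 is a Fermat witness: 319 is composite.

25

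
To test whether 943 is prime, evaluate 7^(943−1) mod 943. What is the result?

156

7^1 ≡ 7 (mod 943)
7^2 ≡ 7^2 = 49 ≡ 49 (mod 943)
7^4 ≡ 49^2 = 2401 ≡ 515 (mod 943)
7^8 ≡ 515^2 = 265225 ≡ 242 (mod 943)
7^16 ≡ 242^2 = 58564 ≡ 98 (mod 943)
7^32 ≡ 98^2 = 9604 ≡ 174 (mod 943)
7^64 ≡ 174^2 = 30276 ≡ 100 (mod 943)
7^128 ≡ 100^2 = 10000 ≡ 570 (mod 943)
7^256 ≡ 570^2 = 324900 ≡ 508 (mod 943)
7^512 ≡ 508^2 = 258064 ≡ 625 (mod 943)
942 = 512 + 256 + 128 + 32 + 8 + 4 + 2 in binary powers of 2.
So 7^942 ≡ 625 · 508 · 570 · 174 · 242 · 515 · 49 ≡ 156 (mod 943).
Since 156 ≠ 1, base 7 is a Fermat witness: 943 is composite.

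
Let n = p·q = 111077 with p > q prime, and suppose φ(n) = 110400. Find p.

401

φ(n) = (p−1)(q−1) = n − (p+q) + 1, so p + q = 111077 − 110400 + 1 = 678.
p and q are the roots of t² − 678t + 111077 = 0.
Discriminant: 678² − 4·111077 = 459684 − 444308 = 15376; √15376 = 124.
q = (678 − 124)/2 = 277, p = (678 + 124)/2 = 401.
Check: 277 · 401 = 111077.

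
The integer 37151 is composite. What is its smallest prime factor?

37151 is odd.
Digit sum 17, not divisible by 3.
Ends in 1: not divisible by 5.
7: 37151 = 7·5307 + 2
11: 37151 = 11·3377 + 4
13: 37151 = 13·2857 + 10
17: 37151 = 17·2185 + 6
19: 37151 = 19·1955 + 6
23: 37151 = 23·1615 + 6
29: 37151 = 29·1281 + 2
31: 37151 = 31·1198 + 13
37: 37151 = 37·1004 + 3
41: 37151 = 41·906 + 5
43: 37151 = 43·863 + 42
47: 37151 = 47·790 + 21
53: 37151 = 53·700 + 51
59: 37151 = 59·629 + 40
61: 37151 = 61·609 + 2
67: 37151 = 67·554 + 33
71: 37151 = 71·523 + 18
73: 37151 = 73·508 + 67
79: 37151 = 79·470 + 21
83: 37151 = 83·447 + 50
89: 37151 = 89·417 + 38
97: 37151 = 97·383

97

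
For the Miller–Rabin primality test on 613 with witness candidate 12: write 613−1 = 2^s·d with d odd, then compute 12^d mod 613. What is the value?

613 − 1 = 612 = 2^2 · 153, so d = 153.
12^1 ≡ 12 (mod 613)
12^2 ≡ 12^2 = 144 ≡ 144 (mod 613)
12^4 ≡ 144^2 = 20736 ≡ 507 (mod 613)
12^8 ≡ 507^2 = 257049 ≡ 202 (mod 613)
12^16 ≡ 202^2 = 40804 ≡ 346 (mod 613)
12^32 ≡ 346^2 = 119716 ≡ 181 (mod 613)
12^64 ≡ 181^2 = 32761 ≡ 272 (mod 613)
12^128 ≡ 272^2 = 73984 ≡ 424 (mod 613)
153 = 128 + 16 + 8 + 1 in binary powers of 2.
So 12^153 ≡ 424 · 346 · 202 · 12 ≡ 1 (mod 613).
Since 12^d ≡ 1 (mod 613), base 12 does not prove 613 composite.

1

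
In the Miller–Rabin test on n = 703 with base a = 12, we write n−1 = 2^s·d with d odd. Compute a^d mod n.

75

703 − 1 = 702 = 2^1 · 351, so d = 351.
12^1 ≡ 12 (mod 703)
12^2 ≡ 12^2 = 144 ≡ 144 (mod 703)
12^4 ≡ 144^2 = 20736 ≡ 349 (mod 703)
12^8 ≡ 349^2 = 121801 ≡ 182 (mod 703)
12^16 ≡ 182^2 = 33124 ≡ 83 (mod 703)
12^32 ≡ 83^2 = 6889 ≡ 562 (mod 703)
12^64 ≡ 562^2 = 315844 ≡ 197 (mod 703)
12^128 ≡ 197^2 = 38809 ≡ 144 (mod 703)
12^256 ≡ 144^2 = 20736 ≡ 349 (mod 703)
351 = 256 + 64 + 16 + 8 + 4 + 2 + 1 in binary powers of 2.
So 12^351 ≡ 349 · 197 · 83 · 182 · 349 · 144 · 12 ≡ 75 (mod 703).
Squaring chain: 75; never reaches −1, so base 12 is a Miller–Rabin witness that 703 is composite.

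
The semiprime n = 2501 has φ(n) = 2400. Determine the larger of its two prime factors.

61

φ(n) = (p−1)(q−1) = n − (p+q) + 1, so p + q = 2501 − 2400 + 1 = 102.
p and q are the roots of t² − 102t + 2501 = 0.
Discriminant: 102² − 4·2501 = 10404 − 10004 = 400; √400 = 20.
q = (102 − 20)/2 = 41, p = (102 + 20)/2 = 61.
Check: 41 · 61 = 2501.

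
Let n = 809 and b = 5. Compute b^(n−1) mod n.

1

5^1 ≡ 5 (mod 809)
5^2 ≡ 5^2 = 25 ≡ 25 (mod 809)
5^4 ≡ 25^2 = 625 ≡ 625 (mod 809)
5^8 ≡ 625^2 = 390625 ≡ 687 (mod 809)
5^16 ≡ 687^2 = 471969 ≡ 322 (mod 809)
5^32 ≡ 322^2 = 103684 ≡ 132 (mod 809)
5^64 ≡ 132^2 = 17424 ≡ 435 (mod 809)
5^128 ≡ 435^2 = 189225 ≡ 728 (mod 809)
5^256 ≡ 728^2 = 529984 ≡ 89 (mod 809)
5^512 ≡ 89^2 = 7921 ≡ 640 (mod 809)
808 = 512 + 256 + 32 + 8 in binary powers of 2.
So 5^808 ≡ 640 · 89 · 132 · 687 ≡ 1 (mod 809).
Since the result is 1, base 5 gives no evidence that 809 is composite.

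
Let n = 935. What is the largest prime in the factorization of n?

17

935 = 5 · 187
187 = 11 · 17
17 is prime.
So 935 = 5 · 11 · 17; the largest prime factor is 17.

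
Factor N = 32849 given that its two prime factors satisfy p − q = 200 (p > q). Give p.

Since p = q + 200, we have 32849 = q(q + 200), so q² + 200q − 32849 = 0.
Discriminant: 200² + 4·32849 = 40000 + 131396 = 171396; √171396 = 414.
q = (−200 + 414)/2 = 107, and p = q + 200 = 307.
Check: 107 · 307 = 32849.

307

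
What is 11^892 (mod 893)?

410

11^1 ≡ 11 (mod 893)
11^2 ≡ 11^2 = 121 ≡ 121 (mod 893)
11^4 ≡ 121^2 = 14641 ≡ 353 (mod 893)
11^8 ≡ 353^2 = 124609 ≡ 482 (mod 893)
11^16 ≡ 482^2 = 232324 ≡ 144 (mod 893)
11^32 ≡ 144^2 = 20736 ≡ 197 (mod 893)
11^64 ≡ 197^2 = 38809 ≡ 410 (mod 893)
11^128 ≡ 410^2 = 168100 ≡ 216 (mod 893)
11^256 ≡ 216^2 = 46656 ≡ 220 (mod 893)
11^512 ≡ 220^2 = 48400 ≡ 178 (mod 893)
892 = 512 + 256 + 64 + 32 + 16 + 8 + 4 in binary powers of 2.
So 11^892 ≡ 178 · 220 · 410 · 197 · 144 · 482 · 353 ≡ 410 (mod 893).
Since 410 ≠ 1, base 11 is a Fermat witness: 893 is composite.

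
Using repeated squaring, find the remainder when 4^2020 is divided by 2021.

4^1 ≡ 4 (mod 2021)
4^2 ≡ 4^2 = 16 ≡ 16 (mod 2021)
4^4 ≡ 16^2 = 256 ≡ 256 (mod 2021)
4^8 ≡ 256^2 = 65536 ≡ 864 (mod 2021)
4^16 ≡ 864^2 = 746496 ≡ 747 (mod 2021)
4^32 ≡ 747^2 = 558009 ≡ 213 (mod 2021)
4^64 ≡ 213^2 = 45369 ≡ 907 (mod 2021)
4^128 ≡ 907^2 = 822649 ≡ 102 (mod 2021)
4^256 ≡ 102^2 = 10404 ≡ 299 (mod 2021)
4^512 ≡ 299^2 = 89401 ≡ 477 (mod 2021)
4^1024 ≡ 477^2 = 227529 ≡ 1177 (mod 2021)
2020 = 1024 + 512 + 256 + 128 + 64 + 32 + 4 in binary powers of 2.
So 4^2020 ≡ 1177 · 477 · 299 · 102 · 907 · 213 · 256 ≡ 385 (mod 2021).
Since 385 ≠ 1, base 4 is a Fermat witness: 2021 is composite.

385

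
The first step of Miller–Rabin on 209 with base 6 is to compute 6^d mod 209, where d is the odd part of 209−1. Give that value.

209 − 1 = 208 = 2^4 · 13, so d = 13.
6^1 ≡ 6 (mod 209)
6^2 ≡ 6^2 = 36 ≡ 36 (mod 209)
6^4 ≡ 36^2 = 1296 ≡ 42 (mod 209)
6^8 ≡ 42^2 = 1764 ≡ 92 (mod 209)
13 = 8 + 4 + 1 in binary powers of 2.
So 6^13 ≡ 92 · 42 · 6 ≡ 194 (mod 209).
Squaring chain: 194 → 16 → 47 → 119; never reaches −1, so base 6 is a Miller–Rabin witness that 209 is composite.

194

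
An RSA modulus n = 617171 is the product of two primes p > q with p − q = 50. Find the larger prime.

811

Since p = q + 50, we have 617171 = q(q + 50), so q² + 50q − 617171 = 0.
Discriminant: 50² + 4·617171 = 2500 + 2468684 = 2471184; √2471184 = 1572.
q = (−50 + 1572)/2 = 761, and p = q + 50 = 811.
Check: 761 · 811 = 617171.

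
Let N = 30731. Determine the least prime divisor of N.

79

30731 is odd.
Digit sum 14, not divisible by 3.
Ends in 1: not divisible by 5.
7: 30731 = 7·4390 + 1
11: 30731 = 11·2793 + 8
13: 30731 = 13·2363 + 12
17: 30731 = 17·1807 + 12
19: 30731 = 19·1617 + 8
23: 30731 = 23·1336 + 3
29: 30731 = 29·1059 + 20
31: 30731 = 31·991 + 10
37: 30731 = 37·830 + 21
41: 30731 = 41·749 + 22
43: 30731 = 43·714 + 29
47: 30731 = 47·653 + 40
53: 30731 = 53·579 + 44
59: 30731 = 59·520 + 51
61: 30731 = 61·503 + 48
67: 30731 = 67·458 + 45
71: 30731 = 71·432 + 59
73: 30731 = 73·420 + 71
79: 30731 = 79·389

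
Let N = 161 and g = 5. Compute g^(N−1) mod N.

5^1 ≡ 5 (mod 161)
5^2 ≡ 5^2 = 25 ≡ 25 (mod 161)
5^4 ≡ 25^2 = 625 ≡ 142 (mod 161)
5^8 ≡ 142^2 = 20164 ≡ 39 (mod 161)
5^16 ≡ 39^2 = 1521 ≡ 72 (mod 161)
5^32 ≡ 72^2 = 5184 ≡ 32 (mod 161)
5^64 ≡ 32^2 = 1024 ≡ 58 (mod 161)
5^128 ≡ 58^2 = 3364 ≡ 144 (mod 161)
160 = 128 + 32 in binary powers of 2.
So 5^160 ≡ 144 · 32 ≡ 100 (mod 161).
Since 100 ≠ 1, base 5 is a Fermat witness: 161 is composite.

100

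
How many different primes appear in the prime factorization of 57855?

57855 = 3 · 19285
19285 = 5 · 3857
3857 = 7 · 551
551 = 19 · 29
57855 = 3 · 5 · 7 · 19 · 29, which has 5 distinct prime factors.

5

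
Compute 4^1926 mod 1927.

1390

4^1 ≡ 4 (mod 1927)
4^2 ≡ 4^2 = 16 ≡ 16 (mod 1927)
4^4 ≡ 16^2 = 256 ≡ 256 (mod 1927)
4^8 ≡ 256^2 = 65536 ≡ 18 (mod 1927)
4^16 ≡ 18^2 = 324 ≡ 324 (mod 1927)
4^32 ≡ 324^2 = 104976 ≡ 918 (mod 1927)
4^64 ≡ 918^2 = 842724 ≡ 625 (mod 1927)
4^128 ≡ 625^2 = 390625 ≡ 1371 (mod 1927)
4^256 ≡ 1371^2 = 1879641 ≡ 816 (mod 1927)
4^512 ≡ 816^2 = 665856 ≡ 1041 (mod 1927)
4^1024 ≡ 1041^2 = 1083681 ≡ 707 (mod 1927)
1926 = 1024 + 512 + 256 + 128 + 4 + 2 in binary powers of 2.
So 4^1926 ≡ 707 · 1041 · 816 · 1371 · 256 · 16 ≡ 1390 (mod 1927).
Since 1390 ≠ 1, base 4 is a Fermat witness: 1927 is composite.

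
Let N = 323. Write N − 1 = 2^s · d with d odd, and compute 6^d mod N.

323 − 1 = 322 = 2^1 · 161, so d = 161.
6^1 ≡ 6 (mod 323)
6^2 ≡ 6^2 = 36 ≡ 36 (mod 323)
6^4 ≡ 36^2 = 1296 ≡ 4 (mod 323)
6^8 ≡ 4^2 = 16 ≡ 16 (mod 323)
6^16 ≡ 16^2 = 256 ≡ 256 (mod 323)
6^32 ≡ 256^2 = 65536 ≡ 290 (mod 323)
6^64 ≡ 290^2 = 84100 ≡ 120 (mod 323)
6^128 ≡ 120^2 = 14400 ≡ 188 (mod 323)
161 = 128 + 32 + 1 in binary powers of 2.
So 6^161 ≡ 188 · 290 · 6 ≡ 244 (mod 323).
Squaring chain: 244; never reaches −1, so base 6 is a Miller–Rabin witness that 323 is composite.

244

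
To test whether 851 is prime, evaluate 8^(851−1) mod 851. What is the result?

788

8^1 ≡ 8 (mod 851)
8^2 ≡ 8^2 = 64 ≡ 64 (mod 851)
8^4 ≡ 64^2 = 4096 ≡ 692 (mod 851)
8^8 ≡ 692^2 = 478864 ≡ 602 (mod 851)
8^16 ≡ 602^2 = 362404 ≡ 729 (mod 851)
8^32 ≡ 729^2 = 531441 ≡ 417 (mod 851)
8^64 ≡ 417^2 = 173889 ≡ 285 (mod 851)
8^128 ≡ 285^2 = 81225 ≡ 380 (mod 851)
8^256 ≡ 380^2 = 144400 ≡ 581 (mod 851)
8^512 ≡ 581^2 = 337561 ≡ 565 (mod 851)
850 = 512 + 256 + 64 + 16 + 2 in binary powers of 2.
So 8^850 ≡ 565 · 581 · 285 · 729 · 64 ≡ 788 (mod 851).
Since 788 ≠ 1, base 8 is a Fermat witness: 851 is composite.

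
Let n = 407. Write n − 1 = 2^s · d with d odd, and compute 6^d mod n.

407 − 1 = 406 = 2^1 · 203, so d = 203.
6^1 ≡ 6 (mod 407)
6^2 ≡ 6^2 = 36 ≡ 36 (mod 407)
6^4 ≡ 36^2 = 1296 ≡ 75 (mod 407)
6^8 ≡ 75^2 = 5625 ≡ 334 (mod 407)
6^16 ≡ 334^2 = 111556 ≡ 38 (mod 407)
6^32 ≡ 38^2 = 1444 ≡ 223 (mod 407)
6^64 ≡ 223^2 = 49729 ≡ 75 (mod 407)
6^128 ≡ 75^2 = 5625 ≡ 334 (mod 407)
203 = 128 + 64 + 8 + 2 + 1 in binary powers of 2.
So 6^203 ≡ 334 · 75 · 334 · 36 · 6 ≡ 216 (mod 407).
Squaring chain: 216; never reaches −1, so base 6 is a Miller–Rabin witness that 407 is composite.

216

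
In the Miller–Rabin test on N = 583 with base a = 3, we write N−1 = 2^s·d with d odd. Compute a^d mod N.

234

583 − 1 = 582 = 2^1 · 291, so d = 291.
3^1 ≡ 3 (mod 583)
3^2 ≡ 3^2 = 9 ≡ 9 (mod 583)
3^4 ≡ 9^2 = 81 ≡ 81 (mod 583)
3^8 ≡ 81^2 = 6561 ≡ 148 (mod 583)
3^16 ≡ 148^2 = 21904 ≡ 333 (mod 583)
3^32 ≡ 333^2 = 110889 ≡ 119 (mod 583)
3^64 ≡ 119^2 = 14161 ≡ 169 (mod 583)
3^128 ≡ 169^2 = 28561 ≡ 577 (mod 583)
3^256 ≡ 577^2 = 332929 ≡ 36 (mod 583)
291 = 256 + 32 + 2 + 1 in binary powers of 2.
So 3^291 ≡ 36 · 119 · 9 · 3 ≡ 234 (mod 583).
Squaring chain: 234; never reaches −1, so base 3 is a Miller–Rabin witness that 583 is composite.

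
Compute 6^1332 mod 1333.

1

6^1 ≡ 6 (mod 1333)
6^2 ≡ 6^2 = 36 ≡ 36 (mod 1333)
6^4 ≡ 36^2 = 1296 ≡ 1296 (mod 1333)
6^8 ≡ 1296^2 = 1679616 ≡ 36 (mod 1333)
6^16 ≡ 36^2 = 1296 ≡ 1296 (mod 1333)
6^32 ≡ 1296^2 = 1679616 ≡ 36 (mod 1333)
6^64 ≡ 36^2 = 1296 ≡ 1296 (mod 1333)
6^128 ≡ 1296^2 = 1679616 ≡ 36 (mod 1333)
6^256 ≡ 36^2 = 1296 ≡ 1296 (mod 1333)
6^512 ≡ 1296^2 = 1679616 ≡ 36 (mod 1333)
6^1024 ≡ 36^2 = 1296 ≡ 1296 (mod 1333)
1332 = 1024 + 256 + 32 + 16 + 4 in binary powers of 2.
So 6^1332 ≡ 1296 · 1296 · 36 · 1296 · 1296 ≡ 1 (mod 1333).
Since the result is 1, base 6 gives no evidence that 1333 is composite.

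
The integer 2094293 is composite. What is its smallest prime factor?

2094293 is odd.
Digit sum 29, not divisible by 3.
Ends in 3: not divisible by 5.
7: 2094293 = 7·299184 + 5
11: 2094293 = 11·190390 + 3
13: 2094293 = 13·161099 + 6
17: 2094293 = 17·123193 + 12
19: 2094293 = 19·110225 + 18
23: 2094293 = 23·91056 + 5
29: 2094293 = 29·72217

29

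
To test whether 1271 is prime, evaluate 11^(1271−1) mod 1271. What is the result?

11^1 ≡ 11 (mod 1271)
11^2 ≡ 11^2 = 121 ≡ 121 (mod 1271)
11^4 ≡ 121^2 = 14641 ≡ 660 (mod 1271)
11^8 ≡ 660^2 = 435600 ≡ 918 (mod 1271)
11^16 ≡ 918^2 = 842724 ≡ 51 (mod 1271)
11^32 ≡ 51^2 = 2601 ≡ 59 (mod 1271)
11^64 ≡ 59^2 = 3481 ≡ 939 (mod 1271)
11^128 ≡ 939^2 = 881721 ≡ 918 (mod 1271)
11^256 ≡ 918^2 = 842724 ≡ 51 (mod 1271)
11^512 ≡ 51^2 = 2601 ≡ 59 (mod 1271)
11^1024 ≡ 59^2 = 3481 ≡ 939 (mod 1271)
1270 = 1024 + 128 + 64 + 32 + 16 + 4 + 2 in binary powers of 2.
So 11^1270 ≡ 939 · 918 · 939 · 59 · 51 · 660 · 121 ≡ 811 (mod 1271).
Since 811 ≠ 1, base 11 is a Fermat witness: 1271 is composite.

811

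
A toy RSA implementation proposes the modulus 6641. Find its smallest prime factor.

6641 is odd.
Digit sum 17, not divisible by 3.
Ends in 1: not divisible by 5.
7: 6641 = 7·948 + 5
11: 6641 = 11·603 + 8
13: 6641 = 13·510 + 11
17: 6641 = 17·390 + 11
19: 6641 = 19·349 + 10
23: 6641 = 23·288 + 17
29: 6641 = 29·229

29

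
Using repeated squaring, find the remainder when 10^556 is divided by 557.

1

10^1 ≡ 10 (mod 557)
10^2 ≡ 10^2 = 100 ≡ 100 (mod 557)
10^4 ≡ 100^2 = 10000 ≡ 531 (mod 557)
10^8 ≡ 531^2 = 281961 ≡ 119 (mod 557)
10^16 ≡ 119^2 = 14161 ≡ 236 (mod 557)
10^32 ≡ 236^2 = 55696 ≡ 553 (mod 557)
10^64 ≡ 553^2 = 305809 ≡ 16 (mod 557)
10^128 ≡ 16^2 = 256 ≡ 256 (mod 557)
10^256 ≡ 256^2 = 65536 ≡ 367 (mod 557)
10^512 ≡ 367^2 = 134689 ≡ 452 (mod 557)
556 = 512 + 32 + 8 + 4 in binary powers of 2.
So 10^556 ≡ 452 · 553 · 119 · 531 ≡ 1 (mod 557).
Since the result is 1, base 10 gives no evidence that 557 is composite.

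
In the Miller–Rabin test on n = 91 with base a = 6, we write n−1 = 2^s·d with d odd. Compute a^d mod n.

83

91 − 1 = 90 = 2^1 · 45, so d = 45.
6^1 ≡ 6 (mod 91)
6^2 ≡ 6^2 = 36 ≡ 36 (mod 91)
6^4 ≡ 36^2 = 1296 ≡ 22 (mod 91)
6^8 ≡ 22^2 = 484 ≡ 29 (mod 91)
6^16 ≡ 29^2 = 841 ≡ 22 (mod 91)
6^32 ≡ 22^2 = 484 ≡ 29 (mod 91)
45 = 32 + 8 + 4 + 1 in binary powers of 2.
So 6^45 ≡ 29 · 29 · 22 · 6 ≡ 83 (mod 91).
Squaring chain: 83; never reaches −1, so base 6 is a Miller–Rabin witness that 91 is composite.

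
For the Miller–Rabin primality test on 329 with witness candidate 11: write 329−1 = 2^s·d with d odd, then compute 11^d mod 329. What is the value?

107

329 − 1 = 328 = 2^3 · 41, so d = 41.
11^1 ≡ 11 (mod 329)
11^2 ≡ 11^2 = 121 ≡ 121 (mod 329)
11^4 ≡ 121^2 = 14641 ≡ 165 (mod 329)
11^8 ≡ 165^2 = 27225 ≡ 247 (mod 329)
11^16 ≡ 247^2 = 61009 ≡ 144 (mod 329)
11^32 ≡ 144^2 = 20736 ≡ 9 (mod 329)
41 = 32 + 8 + 1 in binary powers of 2.
So 11^41 ≡ 9 · 247 · 11 ≡ 107 (mod 329).
Squaring chain: 107 → 263 → 79; never reaches −1, so base 11 is a Miller–Rabin witness that 329 is composite.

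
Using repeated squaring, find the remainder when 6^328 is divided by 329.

6^1 ≡ 6 (mod 329)
6^2 ≡ 6^2 = 36 ≡ 36 (mod 329)
6^4 ≡ 36^2 = 1296 ≡ 309 (mod 329)
6^8 ≡ 309^2 = 95481 ≡ 71 (mod 329)
6^16 ≡ 71^2 = 5041 ≡ 106 (mod 329)
6^32 ≡ 106^2 = 11236 ≡ 50 (mod 329)
6^64 ≡ 50^2 = 2500 ≡ 197 (mod 329)
6^128 ≡ 197^2 = 38809 ≡ 316 (mod 329)
6^256 ≡ 316^2 = 99856 ≡ 169 (mod 329)
328 = 256 + 64 + 8 in binary powers of 2.
So 6^328 ≡ 169 · 197 · 71 ≡ 267 (mod 329).
Since 267 ≠ 1, base 6 is a Fermat witness: 329 is composite.

267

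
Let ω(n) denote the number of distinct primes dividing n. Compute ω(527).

527 = 17 · 31
527 = 17 · 31, which has 2 distinct prime factors.

2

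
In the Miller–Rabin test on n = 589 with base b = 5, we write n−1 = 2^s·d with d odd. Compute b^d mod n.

589 − 1 = 588 = 2^2 · 147, so d = 147.
5^1 ≡ 5 (mod 589)
5^2 ≡ 5^2 = 25 ≡ 25 (mod 589)
5^4 ≡ 25^2 = 625 ≡ 36 (mod 589)
5^8 ≡ 36^2 = 1296 ≡ 118 (mod 589)
5^16 ≡ 118^2 = 13924 ≡ 377 (mod 589)
5^32 ≡ 377^2 = 142129 ≡ 180 (mod 589)
5^64 ≡ 180^2 = 32400 ≡ 5 (mod 589)
5^128 ≡ 5^2 = 25 ≡ 25 (mod 589)
147 = 128 + 16 + 2 + 1 in binary powers of 2.
So 5^147 ≡ 25 · 377 · 25 · 5 ≡ 125 (mod 589).
Squaring chain: 125 → 311; never reaches −1, so base 5 is a Miller–Rabin witness that 589 is composite.

125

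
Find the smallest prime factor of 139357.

139357 is odd.
Digit sum 28, not divisible by 3.
Ends in 7: not divisible by 5.
7: 139357 = 7·19908 + 1
11: 139357 = 11·12668 + 9
13: 139357 = 13·10719 + 10
17: 139357 = 17·8197 + 8
19: 139357 = 19·7334 + 11
23: 139357 = 23·6059

23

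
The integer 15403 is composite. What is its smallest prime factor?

15403 is odd.
Digit sum 13, not divisible by 3.
Ends in 3: not divisible by 5.
7: 15403 = 7·2200 + 3
11: 15403 = 11·1400 + 3
13: 15403 = 13·1184 + 11
17: 15403 = 17·906 + 1
19: 15403 = 19·810 + 13
23: 15403 = 23·669 + 16
29: 15403 = 29·531 + 4
31: 15403 = 31·496 + 27
37: 15403 = 37·416 + 11
41: 15403 = 41·375 + 28
43: 15403 = 43·358 + 9
47: 15403 = 47·327 + 34
53: 15403 = 53·290 + 33
59: 15403 = 59·261 + 4
61: 15403 = 61·252 + 31
67: 15403 = 67·229 + 60
71: 15403 = 71·216 + 67
73: 15403 = 73·211

73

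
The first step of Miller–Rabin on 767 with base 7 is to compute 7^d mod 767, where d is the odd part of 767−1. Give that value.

767 − 1 = 766 = 2^1 · 383, so d = 383.
7^1 ≡ 7 (mod 767)
7^2 ≡ 7^2 = 49 ≡ 49 (mod 767)
7^4 ≡ 49^2 = 2401 ≡ 100 (mod 767)
7^8 ≡ 100^2 = 10000 ≡ 29 (mod 767)
7^16 ≡ 29^2 = 841 ≡ 74 (mod 767)
7^32 ≡ 74^2 = 5476 ≡ 107 (mod 767)
7^64 ≡ 107^2 = 11449 ≡ 711 (mod 767)
7^128 ≡ 711^2 = 505521 ≡ 68 (mod 767)
7^256 ≡ 68^2 = 4624 ≡ 22 (mod 767)
383 = 256 + 64 + 32 + 16 + 8 + 4 + 2 + 1 in binary powers of 2.
So 7^383 ≡ 22 · 711 · 107 · 74 · 29 · 100 · 49 · 7 ≡ 652 (mod 767).
Squaring chain: 652; never reaches −1, so base 7 is a Miller–Rabin witness that 767 is composite.

652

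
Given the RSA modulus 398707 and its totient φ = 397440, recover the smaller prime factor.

577

φ(n) = (p−1)(q−1) = n − (p+q) + 1, so p + q = 398707 − 397440 + 1 = 1268.
p and q are the roots of t² − 1268t + 398707 = 0.
Discriminant: 1268² − 4·398707 = 1607824 − 1594828 = 12996; √12996 = 114.
q = (1268 − 114)/2 = 577, p = (1268 + 114)/2 = 691.
Check: 577 · 691 = 398707.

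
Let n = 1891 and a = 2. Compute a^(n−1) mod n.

1768

2^1 ≡ 2 (mod 1891)
2^2 ≡ 2^2 = 4 ≡ 4 (mod 1891)
2^4 ≡ 4^2 = 16 ≡ 16 (mod 1891)
2^8 ≡ 16^2 = 256 ≡ 256 (mod 1891)
2^16 ≡ 256^2 = 65536 ≡ 1242 (mod 1891)
2^32 ≡ 1242^2 = 1542564 ≡ 1399 (mod 1891)
2^64 ≡ 1399^2 = 1957201 ≡ 16 (mod 1891)
2^128 ≡ 16^2 = 256 ≡ 256 (mod 1891)
2^256 ≡ 256^2 = 65536 ≡ 1242 (mod 1891)
2^512 ≡ 1242^2 = 1542564 ≡ 1399 (mod 1891)
2^1024 ≡ 1399^2 = 1957201 ≡ 16 (mod 1891)
1890 = 1024 + 512 + 256 + 64 + 32 + 2 in binary powers of 2.
So 2^1890 ≡ 16 · 1399 · 1242 · 16 · 1399 · 4 ≡ 1768 (mod 1891).
Since 1768 ≠ 1, base 2 is a Fermat witness: 1891 is composite.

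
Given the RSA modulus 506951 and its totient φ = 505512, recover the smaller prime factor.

613

φ(n) = (p−1)(q−1) = n − (p+q) + 1, so p + q = 506951 − 505512 + 1 = 1440.
p and q are the roots of t² − 1440t + 506951 = 0.
Discriminant: 1440² − 4·506951 = 2073600 − 2027804 = 45796; √45796 = 214.
q = (1440 − 214)/2 = 613, p = (1440 + 214)/2 = 827.
Check: 613 · 827 = 506951.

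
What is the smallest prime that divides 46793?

73

46793 is odd.
Digit sum 29, not divisible by 3.
Ends in 3: not divisible by 5.
7: 46793 = 7·6684 + 5
11: 46793 = 11·4253 + 10
13: 46793 = 13·3599 + 6
17: 46793 = 17·2752 + 9
19: 46793 = 19·2462 + 15
23: 46793 = 23·2034 + 11
29: 46793 = 29·1613 + 16
31: 46793 = 31·1509 + 14
37: 46793 = 37·1264 + 25
41: 46793 = 41·1141 + 12
43: 46793 = 43·1088 + 9
47: 46793 = 47·995 + 28
53: 46793 = 53·882 + 47
59: 46793 = 59·793 + 6
61: 46793 = 61·767 + 6
67: 46793 = 67·698 + 27
71: 46793 = 71·659 + 4
73: 46793 = 73·641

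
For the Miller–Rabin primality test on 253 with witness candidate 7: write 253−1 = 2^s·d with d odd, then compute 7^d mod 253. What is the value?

57

253 − 1 = 252 = 2^2 · 63, so d = 63.
7^1 ≡ 7 (mod 253)
7^2 ≡ 7^2 = 49 ≡ 49 (mod 253)
7^4 ≡ 49^2 = 2401 ≡ 124 (mod 253)
7^8 ≡ 124^2 = 15376 ≡ 196 (mod 253)
7^16 ≡ 196^2 = 38416 ≡ 213 (mod 253)
7^32 ≡ 213^2 = 45369 ≡ 82 (mod 253)
63 = 32 + 16 + 8 + 4 + 2 + 1 in binary powers of 2.
So 7^63 ≡ 82 · 213 · 196 · 124 · 49 · 7 ≡ 57 (mod 253).
Squaring chain: 57 → 213; never reaches −1, so base 7 is a Miller–Rabin witness that 253 is composite.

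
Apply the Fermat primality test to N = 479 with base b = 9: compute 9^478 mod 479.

9^1 ≡ 9 (mod 479)
9^2 ≡ 9^2 = 81 ≡ 81 (mod 479)
9^4 ≡ 81^2 = 6561 ≡ 334 (mod 479)
9^8 ≡ 334^2 = 111556 ≡ 428 (mod 479)
9^16 ≡ 428^2 = 183184 ≡ 206 (mod 479)
9^32 ≡ 206^2 = 42436 ≡ 284 (mod 479)
9^64 ≡ 284^2 = 80656 ≡ 184 (mod 479)
9^128 ≡ 184^2 = 33856 ≡ 326 (mod 479)
9^256 ≡ 326^2 = 106276 ≡ 417 (mod 479)
478 = 256 + 128 + 64 + 16 + 8 + 4 + 2 in binary powers of 2.
So 9^478 ≡ 417 · 326 · 184 · 206 · 428 · 334 · 81 ≡ 1 (mod 479).
Since the result is 1, base 9 gives no evidence that 479 is composite.

1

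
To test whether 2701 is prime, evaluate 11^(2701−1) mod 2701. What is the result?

2554

11^1 ≡ 11 (mod 2701)
11^2 ≡ 11^2 = 121 ≡ 121 (mod 2701)
11^4 ≡ 121^2 = 14641 ≡ 1136 (mod 2701)
11^8 ≡ 1136^2 = 1290496 ≡ 2119 (mod 2701)
11^16 ≡ 2119^2 = 4490161 ≡ 1099 (mod 2701)
11^32 ≡ 1099^2 = 1207801 ≡ 454 (mod 2701)
11^64 ≡ 454^2 = 206116 ≡ 840 (mod 2701)
11^128 ≡ 840^2 = 705600 ≡ 639 (mod 2701)
11^256 ≡ 639^2 = 408321 ≡ 470 (mod 2701)
11^512 ≡ 470^2 = 220900 ≡ 2119 (mod 2701)
11^1024 ≡ 2119^2 = 4490161 ≡ 1099 (mod 2701)
11^2048 ≡ 1099^2 = 1207801 ≡ 454 (mod 2701)
2700 = 2048 + 512 + 128 + 8 + 4 in binary powers of 2.
So 11^2700 ≡ 454 · 2119 · 639 · 2119 · 1136 ≡ 2554 (mod 2701).
Since 2554 ≠ 1, base 11 is a Fermat witness: 2701 is composite.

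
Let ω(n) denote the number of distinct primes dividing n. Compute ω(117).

2

117 = 3^2 · 13
117 = 3^2 · 13, which has 2 distinct prime factors.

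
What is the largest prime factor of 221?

17

221 = 13 · 17
17 is prime.
So 221 = 13 · 17; the largest prime factor is 17.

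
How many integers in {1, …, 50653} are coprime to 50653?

49284

Factor: 50653 = 37^3.
φ(50653) = 37^2·(37−1) = 49284.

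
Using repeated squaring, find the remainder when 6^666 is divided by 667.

81

6^1 ≡ 6 (mod 667)
6^2 ≡ 6^2 = 36 ≡ 36 (mod 667)
6^4 ≡ 36^2 = 1296 ≡ 629 (mod 667)
6^8 ≡ 629^2 = 395641 ≡ 110 (mod 667)
6^16 ≡ 110^2 = 12100 ≡ 94 (mod 667)
6^32 ≡ 94^2 = 8836 ≡ 165 (mod 667)
6^64 ≡ 165^2 = 27225 ≡ 545 (mod 667)
6^128 ≡ 545^2 = 297025 ≡ 210 (mod 667)
6^256 ≡ 210^2 = 44100 ≡ 78 (mod 667)
6^512 ≡ 78^2 = 6084 ≡ 81 (mod 667)
666 = 512 + 128 + 16 + 8 + 2 in binary powers of 2.
So 6^666 ≡ 81 · 210 · 94 · 110 · 36 ≡ 81 (mod 667).
Since 81 ≠ 1, base 6 is a Fermat witness: 667 is composite.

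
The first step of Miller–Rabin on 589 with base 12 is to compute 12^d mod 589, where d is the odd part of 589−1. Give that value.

589 − 1 = 588 = 2^2 · 147, so d = 147.
12^1 ≡ 12 (mod 589)
12^2 ≡ 12^2 = 144 ≡ 144 (mod 589)
12^4 ≡ 144^2 = 20736 ≡ 121 (mod 589)
12^8 ≡ 121^2 = 14641 ≡ 505 (mod 589)
12^16 ≡ 505^2 = 255025 ≡ 577 (mod 589)
12^32 ≡ 577^2 = 332929 ≡ 144 (mod 589)
12^64 ≡ 144^2 = 20736 ≡ 121 (mod 589)
12^128 ≡ 121^2 = 14641 ≡ 505 (mod 589)
147 = 128 + 16 + 2 + 1 in binary powers of 2.
So 12^147 ≡ 505 · 577 · 144 · 12 ≡ 151 (mod 589).
Squaring chain: 151 → 419; never reaches −1, so base 12 is a Miller–Rabin witness that 589 is composite.

151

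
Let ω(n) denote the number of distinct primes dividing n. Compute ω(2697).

2697 = 3 · 899
899 = 29 · 31
2697 = 3 · 29 · 31, which has 3 distinct prime factors.

3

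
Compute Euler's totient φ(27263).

Factor: 27263 = 137 · 199.
φ(27263) = (137−1) · (199−1) = 136 · 198 = 26928.

26928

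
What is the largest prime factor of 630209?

630209 = 73 · 8633
8633 = 89 · 97
97 is prime.
So 630209 = 73 · 89 · 97; the largest prime factor is 97.

97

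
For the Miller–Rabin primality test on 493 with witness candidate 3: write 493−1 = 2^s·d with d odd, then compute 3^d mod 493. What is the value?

493 − 1 = 492 = 2^2 · 123, so d = 123.
3^1 ≡ 3 (mod 493)
3^2 ≡ 3^2 = 9 ≡ 9 (mod 493)
3^4 ≡ 9^2 = 81 ≡ 81 (mod 493)
3^8 ≡ 81^2 = 6561 ≡ 152 (mod 493)
3^16 ≡ 152^2 = 23104 ≡ 426 (mod 493)
3^32 ≡ 426^2 = 181476 ≡ 52 (mod 493)
3^64 ≡ 52^2 = 2704 ≡ 239 (mod 493)
123 = 64 + 32 + 16 + 8 + 2 + 1 in binary powers of 2.
So 3^123 ≡ 239 · 52 · 426 · 152 · 9 · 3 ≡ 160 (mod 493).
Squaring chain: 160 → 457; never reaches −1, so base 3 is a Miller–Rabin witness that 493 is composite.

160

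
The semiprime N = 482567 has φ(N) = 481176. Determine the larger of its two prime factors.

φ(n) = (p−1)(q−1) = n − (p+q) + 1, so p + q = 482567 − 481176 + 1 = 1392.
p and q are the roots of t² − 1392t + 482567 = 0.
Discriminant: 1392² − 4·482567 = 1937664 − 1930268 = 7396; √7396 = 86.
q = (1392 − 86)/2 = 653, p = (1392 + 86)/2 = 739.
Check: 653 · 739 = 482567.

739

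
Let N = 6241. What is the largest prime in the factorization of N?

79

6241 = 79 · 79
79 = 79 · 1
So 6241 = 79^2; the largest prime factor is 79.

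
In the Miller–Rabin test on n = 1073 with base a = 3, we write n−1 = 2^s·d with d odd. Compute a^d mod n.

363

1073 − 1 = 1072 = 2^4 · 67, so d = 67.
3^1 ≡ 3 (mod 1073)
3^2 ≡ 3^2 = 9 ≡ 9 (mod 1073)
3^4 ≡ 9^2 = 81 ≡ 81 (mod 1073)
3^8 ≡ 81^2 = 6561 ≡ 123 (mod 1073)
3^16 ≡ 123^2 = 15129 ≡ 107 (mod 1073)
3^32 ≡ 107^2 = 11449 ≡ 719 (mod 1073)
3^64 ≡ 719^2 = 516961 ≡ 848 (mod 1073)
67 = 64 + 2 + 1 in binary powers of 2.
So 3^67 ≡ 848 · 9 · 3 ≡ 363 (mod 1073).
Squaring chain: 363 → 863 → 107 → 719; never reaches −1, so base 3 is a Miller–Rabin witness that 1073 is composite.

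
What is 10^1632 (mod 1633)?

1605

10^1 ≡ 10 (mod 1633)
10^2 ≡ 10^2 = 100 ≡ 100 (mod 1633)
10^4 ≡ 100^2 = 10000 ≡ 202 (mod 1633)
10^8 ≡ 202^2 = 40804 ≡ 1612 (mod 1633)
10^16 ≡ 1612^2 = 2598544 ≡ 441 (mod 1633)
10^32 ≡ 441^2 = 194481 ≡ 154 (mod 1633)
10^64 ≡ 154^2 = 23716 ≡ 854 (mod 1633)
10^128 ≡ 854^2 = 729316 ≡ 998 (mod 1633)
10^256 ≡ 998^2 = 996004 ≡ 1507 (mod 1633)
10^512 ≡ 1507^2 = 2271049 ≡ 1179 (mod 1633)
10^1024 ≡ 1179^2 = 1390041 ≡ 358 (mod 1633)
1632 = 1024 + 512 + 64 + 32 in binary powers of 2.
So 10^1632 ≡ 358 · 1179 · 854 · 154 ≡ 1605 (mod 1633).
Since 1605 ≠ 1, base 10 is a Fermat witness: 1633 is composite.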